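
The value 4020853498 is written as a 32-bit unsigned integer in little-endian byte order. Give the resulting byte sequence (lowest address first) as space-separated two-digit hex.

FA 5A A9 EF

4020853498 in hexadecimal, padded to 32 bits, is 0xEFA95AFA.
Split into bytes (most-significant first): EF A9 5A FA.
In little-endian order the low byte comes first in memory.
So at ascending addresses the bytes are FA 5A A9 EF.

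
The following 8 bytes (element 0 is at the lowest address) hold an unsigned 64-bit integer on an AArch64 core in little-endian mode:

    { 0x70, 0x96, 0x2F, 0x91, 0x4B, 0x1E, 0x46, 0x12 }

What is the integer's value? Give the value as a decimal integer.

Little-endian stores the least-significant byte at the lowest address.
Reassemble most-significant byte first: 12 46 1E 4B 91 2F 96 70 → 0x12461E4B912F9670.
0x12461E4B912F9670 = 1316773250959644272.

1316773250959644272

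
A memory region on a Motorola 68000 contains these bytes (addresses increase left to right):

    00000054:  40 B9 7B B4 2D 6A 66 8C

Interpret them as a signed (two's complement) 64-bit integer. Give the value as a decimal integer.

4663894902905136780

Big-endian: lowest address holds the most-significant byte.
The bytes are already most-significant first: 0x40B97BB42D6A668C.
0x40B97BB42D6A668C = 4663894902905136780.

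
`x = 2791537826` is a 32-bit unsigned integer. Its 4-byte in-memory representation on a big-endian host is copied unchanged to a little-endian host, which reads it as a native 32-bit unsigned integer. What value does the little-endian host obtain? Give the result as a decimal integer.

2791537826 in 32-bit hexadecimal is 0xA6637CA2.
Stored big-endian, the bytes at ascending addresses are A6 63 7C A2.
Read back as little-endian, the first byte is least significant, giving 0xA27C63A6.
0xA27C63A6 = 2726060966.

2726060966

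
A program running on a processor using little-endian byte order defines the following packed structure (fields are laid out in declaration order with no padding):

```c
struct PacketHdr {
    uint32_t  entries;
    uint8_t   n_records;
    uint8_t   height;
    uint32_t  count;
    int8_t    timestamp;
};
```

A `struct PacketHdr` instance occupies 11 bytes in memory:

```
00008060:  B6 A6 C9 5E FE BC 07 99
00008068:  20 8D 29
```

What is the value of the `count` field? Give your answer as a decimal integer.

`count` follows `entries` (4 B), `n_records` (1 B), `height` (1 B), so it starts at offset 4 + 1 + 1 = 6 and occupies 4 bytes.
Bytes at offsets 6..9: 07 99 20 8D.
In little-endian order the low byte comes first in memory.
Reassemble most-significant byte first: 8D 20 99 07 → 0x8D209907.
0x8D209907 = 2367723783.

2367723783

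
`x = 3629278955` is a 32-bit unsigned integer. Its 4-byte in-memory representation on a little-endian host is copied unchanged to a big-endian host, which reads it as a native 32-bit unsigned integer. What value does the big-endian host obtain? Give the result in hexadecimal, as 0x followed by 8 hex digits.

0xEB6652D8

3629278955 in 32-bit hexadecimal is 0xD85266EB.
Stored little-endian, the bytes at ascending addresses are EB 66 52 D8.
Read back as big-endian, the last byte is least significant, giving 0xEB6652D8.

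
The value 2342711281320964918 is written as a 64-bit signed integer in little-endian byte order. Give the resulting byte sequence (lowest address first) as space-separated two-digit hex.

36 B3 6F 86 7F FB 82 20

2342711281320964918 in hexadecimal, padded to 64 bits, is 0x2082FB7F866FB336.
Split into bytes (most-significant first): 20 82 FB 7F 86 6F B3 36.
In little-endian order the low byte comes first in memory.
So at ascending addresses the bytes are 36 B3 6F 86 7F FB 82 20.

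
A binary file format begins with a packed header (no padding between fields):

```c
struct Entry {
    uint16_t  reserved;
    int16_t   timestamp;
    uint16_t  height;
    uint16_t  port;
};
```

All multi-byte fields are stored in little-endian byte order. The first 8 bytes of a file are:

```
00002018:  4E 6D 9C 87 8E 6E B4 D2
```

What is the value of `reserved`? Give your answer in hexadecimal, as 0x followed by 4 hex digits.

0x6D4E

`reserved` is the first field, at byte offset 0, occupying 2 bytes.
Bytes at offsets 0..1: 4E 6D.
Little-endian: lowest address holds the least-significant byte.
Reassemble most-significant byte first: 6D 4E → 0x6D4E.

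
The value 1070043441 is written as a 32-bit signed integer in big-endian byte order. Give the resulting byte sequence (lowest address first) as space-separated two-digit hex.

3F C7 91 31

1070043441 in hexadecimal, padded to 32 bits, is 0x3FC79131.
Split into bytes (most-significant first): 3F C7 91 31.
Big-endian: lowest address holds the most-significant byte.
So the memory order matches the most-significant-first order: 3F C7 91 31.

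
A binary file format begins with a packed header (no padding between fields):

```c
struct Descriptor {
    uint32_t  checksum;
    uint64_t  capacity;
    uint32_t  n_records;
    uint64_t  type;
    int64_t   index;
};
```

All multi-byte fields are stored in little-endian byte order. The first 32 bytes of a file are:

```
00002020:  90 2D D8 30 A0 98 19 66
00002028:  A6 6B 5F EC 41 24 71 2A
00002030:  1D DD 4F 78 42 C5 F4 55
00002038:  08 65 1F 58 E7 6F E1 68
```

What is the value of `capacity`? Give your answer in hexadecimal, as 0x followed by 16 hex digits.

`capacity` follows `checksum` (4 bytes), so it starts at byte offset 4 and occupies 8 bytes.
Bytes at offsets 4..11: A0 98 19 66 A6 6B 5F EC.
Little-endian: lowest address holds the least-significant byte.
Reassemble most-significant byte first: EC 5F 6B A6 66 19 98 A0 → 0xEC5F6BA6661998A0.

0xEC5F6BA6661998A0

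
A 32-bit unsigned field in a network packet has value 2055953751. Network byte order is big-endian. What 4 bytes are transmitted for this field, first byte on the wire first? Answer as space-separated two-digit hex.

2055953751 in hexadecimal, padded to 32 bits, is 0x7A8B5D57.
Split into bytes (most-significant first): 7A 8B 5D 57.
Big-endian: lowest address holds the most-significant byte.
So the memory order matches the most-significant-first order: 7A 8B 5D 57.

7A 8B 5D 57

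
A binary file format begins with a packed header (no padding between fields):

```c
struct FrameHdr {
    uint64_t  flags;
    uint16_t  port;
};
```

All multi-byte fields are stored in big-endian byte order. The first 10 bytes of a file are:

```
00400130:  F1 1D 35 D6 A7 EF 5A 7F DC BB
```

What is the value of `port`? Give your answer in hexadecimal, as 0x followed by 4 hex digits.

`port` follows `flags` (8 bytes), so it starts at byte offset 8 and occupies 2 bytes.
Bytes at offsets 8..9: DC BB.
Big-endian: lowest address holds the most-significant byte.
The bytes are already most-significant first: 0xDCBB.

0xDCBB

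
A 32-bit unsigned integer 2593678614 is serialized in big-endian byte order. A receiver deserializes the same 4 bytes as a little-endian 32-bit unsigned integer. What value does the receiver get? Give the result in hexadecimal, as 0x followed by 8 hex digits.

0x1665989A

2593678614 in 32-bit hexadecimal is 0x9A986516.
Stored big-endian, the bytes at ascending addresses are 9A 98 65 16.
Read back as little-endian, the first byte is least significant, giving 0x1665989A.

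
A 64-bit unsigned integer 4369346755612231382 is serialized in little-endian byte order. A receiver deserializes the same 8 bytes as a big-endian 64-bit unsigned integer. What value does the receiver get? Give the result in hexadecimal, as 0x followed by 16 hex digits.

4369346755612231382 in 64-bit hexadecimal is 0x3CA309B974C5C6D6.
Stored little-endian, the bytes at ascending addresses are D6 C6 C5 74 B9 09 A3 3C.
Read back as big-endian, the last byte is least significant, giving 0xD6C6C574B909A33C.

0xD6C6C574B909A33C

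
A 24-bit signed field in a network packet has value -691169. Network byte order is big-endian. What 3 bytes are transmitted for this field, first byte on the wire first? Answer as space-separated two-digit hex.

F5 74 1F

Two's complement of -691169 in 24 bits: 691169 = 0x0A8BE1; invert → 0xF5741E; add 1 → 0xF5741F.
Split into bytes (most-significant first): F5 74 1F.
Big-endian stores the most-significant byte at the lowest address.
So the memory order matches the most-significant-first order: F5 74 1F.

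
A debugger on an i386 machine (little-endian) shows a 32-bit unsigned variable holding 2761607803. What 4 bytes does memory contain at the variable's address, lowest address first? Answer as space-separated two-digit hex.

2761607803 in hexadecimal, padded to 32 bits, is 0xA49ACA7B.
Split into bytes (most-significant first): A4 9A CA 7B.
Little-endian stores the least-significant byte at the lowest address.
So at ascending addresses the bytes are 7B CA 9A A4.

7B CA 9A A4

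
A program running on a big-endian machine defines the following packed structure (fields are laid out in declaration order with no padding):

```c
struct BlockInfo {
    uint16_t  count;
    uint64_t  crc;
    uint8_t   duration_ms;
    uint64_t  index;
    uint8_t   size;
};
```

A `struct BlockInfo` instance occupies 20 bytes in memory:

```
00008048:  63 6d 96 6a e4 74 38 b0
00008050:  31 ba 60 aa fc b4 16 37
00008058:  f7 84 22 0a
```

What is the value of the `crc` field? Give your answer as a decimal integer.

`crc` follows `count` (2 bytes), so it starts at byte offset 2 and occupies 8 bytes.
Bytes at offsets 2..9: 96 6A E4 74 38 B0 31 BA.
Big-endian: lowest address holds the most-significant byte.
The bytes are already most-significant first: 0x966AE47438B031BA.
0x966AE47438B031BA = 10838726641038930362.

10838726641038930362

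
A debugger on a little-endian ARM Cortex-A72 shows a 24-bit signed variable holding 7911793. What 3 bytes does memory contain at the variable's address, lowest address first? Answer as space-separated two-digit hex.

71 B9 78

7911793 in hexadecimal, padded to 24 bits, is 0x78B971.
Split into bytes (most-significant first): 78 B9 71.
Little-endian: lowest address holds the least-significant byte.
So at ascending addresses the bytes are 71 B9 78.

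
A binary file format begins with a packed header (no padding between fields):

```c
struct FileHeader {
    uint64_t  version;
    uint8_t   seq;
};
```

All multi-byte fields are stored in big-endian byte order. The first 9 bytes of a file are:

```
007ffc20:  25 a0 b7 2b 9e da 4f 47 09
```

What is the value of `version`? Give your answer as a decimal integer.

2711368373653622599

`version` is the first field, at byte offset 0, occupying 8 bytes.
Bytes at offsets 0..7: 25 A0 B7 2B 9E DA 4F 47.
In big-endian order the high byte comes first in memory.
The bytes are already most-significant first: 0x25A0B72B9EDA4F47.
0x25A0B72B9EDA4F47 = 2711368373653622599.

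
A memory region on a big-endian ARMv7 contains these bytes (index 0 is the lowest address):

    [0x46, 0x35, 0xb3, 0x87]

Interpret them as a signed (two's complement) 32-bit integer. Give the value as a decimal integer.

In big-endian order the high byte comes first in memory.
The bytes are already most-significant first: 0x4635B387.
0x4635B387 = 1177924487.

1177924487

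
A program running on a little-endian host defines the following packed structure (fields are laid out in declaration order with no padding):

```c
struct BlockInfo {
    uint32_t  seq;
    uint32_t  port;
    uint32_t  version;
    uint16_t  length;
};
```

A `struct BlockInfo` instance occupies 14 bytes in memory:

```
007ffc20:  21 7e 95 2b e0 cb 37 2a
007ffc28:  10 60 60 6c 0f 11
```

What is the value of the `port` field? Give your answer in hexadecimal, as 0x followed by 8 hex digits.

`port` follows `seq` (4 bytes), so it starts at byte offset 4 and occupies 4 bytes.
Bytes at offsets 4..7: E0 CB 37 2A.
In little-endian order the low byte comes first in memory.
Reassemble most-significant byte first: 2A 37 CB E0 → 0x2A37CBE0.

0x2A37CBE0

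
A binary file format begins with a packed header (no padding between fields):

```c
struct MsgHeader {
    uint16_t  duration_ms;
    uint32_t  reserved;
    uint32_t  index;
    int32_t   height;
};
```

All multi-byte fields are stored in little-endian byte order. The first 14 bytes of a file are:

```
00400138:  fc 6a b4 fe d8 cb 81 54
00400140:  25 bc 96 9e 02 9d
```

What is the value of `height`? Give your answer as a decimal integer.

`height` follows `duration_ms` (2 B), `reserved` (4 B), `index` (4 B), so it starts at offset 2 + 4 + 4 = 10 and occupies 4 bytes.
Bytes at offsets 10..13: 96 9E 02 9D.
In little-endian order the low byte comes first in memory.
Reassemble most-significant byte first: 9D 02 9E 96 → 0x9D029E96.
Top bit is set, so as a signed 32-bit value this is 0x9D029E96 − 2^32 = -1660772714.

-1660772714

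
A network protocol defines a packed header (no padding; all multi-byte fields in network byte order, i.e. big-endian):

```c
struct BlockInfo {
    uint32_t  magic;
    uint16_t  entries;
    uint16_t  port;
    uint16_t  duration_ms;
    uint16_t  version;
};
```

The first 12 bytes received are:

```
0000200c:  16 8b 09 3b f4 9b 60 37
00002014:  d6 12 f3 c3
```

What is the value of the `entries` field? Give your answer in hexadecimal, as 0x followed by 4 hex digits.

`entries` follows `magic` (4 bytes), so it starts at byte offset 4 and occupies 2 bytes.
Bytes at offsets 4..5: F4 9B.
Big-endian stores the most-significant byte at the lowest address.
The bytes are already most-significant first: 0xF49B.

0xF49B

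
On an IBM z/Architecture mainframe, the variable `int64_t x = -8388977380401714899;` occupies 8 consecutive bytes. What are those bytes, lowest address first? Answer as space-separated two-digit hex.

Two's complement of -8388977380401714899 in 64 bits: 8388977380401714899 = 0x746BA27B13A196D3; invert → 0x8B945D84EC5E692C; add 1 → 0x8B945D84EC5E692D.
Split into bytes (most-significant first): 8B 94 5D 84 EC 5E 69 2D.
Big-endian: lowest address holds the most-significant byte.
So the memory order matches the most-significant-first order: 8B 94 5D 84 EC 5E 69 2D.

8B 94 5D 84 EC 5E 69 2D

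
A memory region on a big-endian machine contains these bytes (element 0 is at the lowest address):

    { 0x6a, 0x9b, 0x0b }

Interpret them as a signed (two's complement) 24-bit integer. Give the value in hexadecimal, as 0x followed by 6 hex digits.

In big-endian order the high byte comes first in memory.
The bytes are already most-significant first: 0x6A9B0B.

0x6A9B0B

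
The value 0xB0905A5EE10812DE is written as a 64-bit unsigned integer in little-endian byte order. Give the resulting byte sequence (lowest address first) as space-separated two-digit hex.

Split into bytes (most-significant first): B0 90 5A 5E E1 08 12 DE.
In little-endian order the low byte comes first in memory.
So at ascending addresses the bytes are DE 12 08 E1 5E 5A 90 B0.

DE 12 08 E1 5E 5A 90 B0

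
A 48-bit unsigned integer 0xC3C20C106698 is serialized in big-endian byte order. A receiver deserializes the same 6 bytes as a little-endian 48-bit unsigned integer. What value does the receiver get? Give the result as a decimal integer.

167564123357891

Stored big-endian, the bytes at ascending addresses are C3 C2 0C 10 66 98.
Read back as little-endian, the first byte is least significant, giving 0x9866100CC2C3.
0x9866100CC2C3 = 167564123357891.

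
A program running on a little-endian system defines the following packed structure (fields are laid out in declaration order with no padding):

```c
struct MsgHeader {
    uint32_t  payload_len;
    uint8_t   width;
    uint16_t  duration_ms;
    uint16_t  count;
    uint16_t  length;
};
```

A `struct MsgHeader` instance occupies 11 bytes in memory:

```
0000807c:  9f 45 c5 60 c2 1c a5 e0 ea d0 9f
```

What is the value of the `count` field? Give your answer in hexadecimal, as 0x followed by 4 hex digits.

`count` follows `payload_len` (4 B), `width` (1 B), `duration_ms` (2 B), so it starts at offset 4 + 1 + 2 = 7 and occupies 2 bytes.
Bytes at offsets 7..8: E0 EA.
Little-endian stores the least-significant byte at the lowest address.
Reassemble most-significant byte first: EA E0 → 0xEAE0.

0xEAE0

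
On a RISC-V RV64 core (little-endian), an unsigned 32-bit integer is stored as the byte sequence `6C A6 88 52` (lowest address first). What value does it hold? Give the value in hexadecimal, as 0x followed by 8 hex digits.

In little-endian order the low byte comes first in memory.
Reassemble most-significant byte first: 52 88 A6 6C → 0x5288A66C.

0x5288A66C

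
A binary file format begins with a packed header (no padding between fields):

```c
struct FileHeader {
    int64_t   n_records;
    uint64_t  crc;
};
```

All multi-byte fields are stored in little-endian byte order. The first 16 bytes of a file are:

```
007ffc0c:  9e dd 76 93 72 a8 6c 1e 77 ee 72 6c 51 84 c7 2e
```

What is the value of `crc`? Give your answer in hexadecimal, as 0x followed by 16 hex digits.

`crc` follows `n_records` (8 bytes), so it starts at byte offset 8 and occupies 8 bytes.
Bytes at offsets 8..15: 77 EE 72 6C 51 84 C7 2E.
In little-endian order the low byte comes first in memory.
Reassemble most-significant byte first: 2E C7 84 51 6C 72 EE 77 → 0x2EC784516C72EE77.

0x2EC784516C72EE77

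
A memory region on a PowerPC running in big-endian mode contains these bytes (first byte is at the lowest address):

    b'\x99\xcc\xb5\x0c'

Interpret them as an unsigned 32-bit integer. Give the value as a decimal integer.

Big-endian: lowest address holds the most-significant byte.
The bytes are already most-significant first: 0x99CCB50C.
0x99CCB50C = 2580329740.

2580329740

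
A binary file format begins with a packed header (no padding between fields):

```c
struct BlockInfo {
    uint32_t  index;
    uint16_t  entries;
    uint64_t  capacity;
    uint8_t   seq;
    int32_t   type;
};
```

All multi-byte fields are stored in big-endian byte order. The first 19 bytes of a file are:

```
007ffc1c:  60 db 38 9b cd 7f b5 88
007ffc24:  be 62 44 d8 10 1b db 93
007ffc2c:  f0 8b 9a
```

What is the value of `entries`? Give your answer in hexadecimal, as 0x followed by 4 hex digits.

`entries` follows `index` (4 bytes), so it starts at byte offset 4 and occupies 2 bytes.
Bytes at offsets 4..5: CD 7F.
Big-endian stores the most-significant byte at the lowest address.
The bytes are already most-significant first: 0xCD7F.

0xCD7F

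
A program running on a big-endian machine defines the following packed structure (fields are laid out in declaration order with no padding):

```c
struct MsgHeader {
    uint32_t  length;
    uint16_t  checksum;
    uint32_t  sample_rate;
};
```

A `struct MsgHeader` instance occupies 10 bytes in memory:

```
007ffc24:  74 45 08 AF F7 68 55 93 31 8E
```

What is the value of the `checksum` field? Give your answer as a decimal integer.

`checksum` follows `length` (4 bytes), so it starts at byte offset 4 and occupies 2 bytes.
Bytes at offsets 4..5: F7 68.
Big-endian stores the most-significant byte at the lowest address.
The bytes are already most-significant first: 0xF768.
0xF768 = 63336.

63336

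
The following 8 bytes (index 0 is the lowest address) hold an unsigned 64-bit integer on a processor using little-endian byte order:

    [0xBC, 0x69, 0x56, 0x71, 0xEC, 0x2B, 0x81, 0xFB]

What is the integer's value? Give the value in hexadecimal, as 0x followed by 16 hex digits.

0xFB812BEC715669BC

Little-endian stores the least-significant byte at the lowest address.
Reassemble most-significant byte first: FB 81 2B EC 71 56 69 BC → 0xFB812BEC715669BC.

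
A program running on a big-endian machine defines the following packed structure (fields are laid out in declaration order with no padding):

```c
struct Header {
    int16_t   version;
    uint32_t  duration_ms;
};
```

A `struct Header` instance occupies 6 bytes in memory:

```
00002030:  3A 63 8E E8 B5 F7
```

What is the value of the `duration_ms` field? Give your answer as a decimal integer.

2397615607

`duration_ms` follows `version` (2 bytes), so it starts at byte offset 2 and occupies 4 bytes.
Bytes at offsets 2..5: 8E E8 B5 F7.
In big-endian order the high byte comes first in memory.
The bytes are already most-significant first: 0x8EE8B5F7.
0x8EE8B5F7 = 2397615607.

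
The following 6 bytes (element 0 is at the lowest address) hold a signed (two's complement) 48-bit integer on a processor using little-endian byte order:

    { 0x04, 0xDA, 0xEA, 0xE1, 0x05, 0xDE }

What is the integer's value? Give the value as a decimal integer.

Little-endian stores the least-significant byte at the lowest address.
Reassemble most-significant byte first: DE 05 E1 EA DA 04 → 0xDE05E1EADA04.
Top bit is set, so as a signed 48-bit value this is 0xDE05E1EADA04 − 2^48 = -37358130243068.

-37358130243068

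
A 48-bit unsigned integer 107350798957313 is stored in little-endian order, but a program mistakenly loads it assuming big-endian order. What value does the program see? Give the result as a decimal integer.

107350798957313 in 48-bit hexadecimal is 0x61A28E3CFB01.
Stored little-endian, the bytes at ascending addresses are 01 FB 3C 8E A2 61.
Read back as big-endian, the last byte is least significant, giving 0x01FB3C8EA261.
0x01FB3C8EA261 = 2178564399713.

2178564399713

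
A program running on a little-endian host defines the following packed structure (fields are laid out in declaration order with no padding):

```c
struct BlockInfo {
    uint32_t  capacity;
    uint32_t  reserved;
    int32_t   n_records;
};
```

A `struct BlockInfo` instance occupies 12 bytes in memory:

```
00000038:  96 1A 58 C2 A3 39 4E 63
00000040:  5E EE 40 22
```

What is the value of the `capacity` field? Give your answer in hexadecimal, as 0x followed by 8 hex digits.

0xC2581A96

`capacity` is the first field, at byte offset 0, occupying 4 bytes.
Bytes at offsets 0..3: 96 1A 58 C2.
Little-endian: lowest address holds the least-significant byte.
Reassemble most-significant byte first: C2 58 1A 96 → 0xC2581A96.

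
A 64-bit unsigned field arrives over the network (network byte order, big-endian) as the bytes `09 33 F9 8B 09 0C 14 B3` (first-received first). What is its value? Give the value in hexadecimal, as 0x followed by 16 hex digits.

0x0933F98B090C14B3

Big-endian stores the most-significant byte at the lowest address.
The bytes are already most-significant first: 0x0933F98B090C14B3.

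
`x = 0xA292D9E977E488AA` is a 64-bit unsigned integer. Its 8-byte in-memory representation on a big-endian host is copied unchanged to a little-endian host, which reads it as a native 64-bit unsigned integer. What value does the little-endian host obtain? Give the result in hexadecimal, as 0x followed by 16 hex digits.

Stored big-endian, the bytes at ascending addresses are A2 92 D9 E9 77 E4 88 AA.
Read back as little-endian, the first byte is least significant, giving 0xAA88E477E9D992A2.

0xAA88E477E9D992A2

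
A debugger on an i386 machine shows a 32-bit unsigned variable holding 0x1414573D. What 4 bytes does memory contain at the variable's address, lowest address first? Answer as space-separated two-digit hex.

3D 57 14 14

Split into bytes (most-significant first): 14 14 57 3D.
Little-endian stores the least-significant byte at the lowest address.
So at ascending addresses the bytes are 3D 57 14 14.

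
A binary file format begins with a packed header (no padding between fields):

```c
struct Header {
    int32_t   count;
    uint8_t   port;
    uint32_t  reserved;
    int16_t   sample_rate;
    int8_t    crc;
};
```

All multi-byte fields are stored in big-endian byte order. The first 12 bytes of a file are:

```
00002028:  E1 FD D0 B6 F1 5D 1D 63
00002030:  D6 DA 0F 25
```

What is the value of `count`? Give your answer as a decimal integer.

-503459658

`count` is the first field, at byte offset 0, occupying 4 bytes.
Bytes at offsets 0..3: E1 FD D0 B6.
Big-endian stores the most-significant byte at the lowest address.
The bytes are already most-significant first: 0xE1FDD0B6.
Top bit is set, so as a signed 32-bit value this is 0xE1FDD0B6 − 2^32 = -503459658.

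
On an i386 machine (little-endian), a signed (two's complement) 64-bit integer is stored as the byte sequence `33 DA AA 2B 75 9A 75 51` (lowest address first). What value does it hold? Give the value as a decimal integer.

Little-endian stores the least-significant byte at the lowest address.
Reassemble most-significant byte first: 51 75 9A 75 2B AA DA 33 → 0x51759A752BAADA33.
0x51759A752BAADA33 = 5869767517381777971.

5869767517381777971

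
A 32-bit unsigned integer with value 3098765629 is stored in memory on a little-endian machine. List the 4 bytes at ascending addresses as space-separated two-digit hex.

3D 69 B3 B8

3098765629 in hexadecimal, padded to 32 bits, is 0xB8B3693D.
Split into bytes (most-significant first): B8 B3 69 3D.
Little-endian stores the least-significant byte at the lowest address.
So at ascending addresses the bytes are 3D 69 B3 B8.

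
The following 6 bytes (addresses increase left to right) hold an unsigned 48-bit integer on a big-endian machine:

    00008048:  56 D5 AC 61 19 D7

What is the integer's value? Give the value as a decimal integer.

In big-endian order the high byte comes first in memory.
The bytes are already most-significant first: 0x56D5AC6119D7.
0x56D5AC6119D7 = 95475720067543.

95475720067543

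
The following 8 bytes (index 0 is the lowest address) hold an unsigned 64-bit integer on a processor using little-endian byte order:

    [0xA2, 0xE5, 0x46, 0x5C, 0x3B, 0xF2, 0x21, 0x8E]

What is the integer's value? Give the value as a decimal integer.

Little-endian stores the least-significant byte at the lowest address.
Reassemble most-significant byte first: 8E 21 F2 3B 5C 46 E5 A2 → 0x8E21F23B5C46E5A2.
0x8E21F23B5C46E5A2 = 10241733364382360994.

10241733364382360994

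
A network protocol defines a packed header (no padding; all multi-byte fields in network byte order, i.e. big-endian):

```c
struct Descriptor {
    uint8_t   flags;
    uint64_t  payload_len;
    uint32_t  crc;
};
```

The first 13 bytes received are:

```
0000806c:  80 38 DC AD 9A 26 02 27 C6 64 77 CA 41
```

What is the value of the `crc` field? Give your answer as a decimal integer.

`crc` follows `flags` (1 B), `payload_len` (8 B), so it starts at offset 1 + 8 = 9 and occupies 4 bytes.
Bytes at offsets 9..12: 64 77 CA 41.
Big-endian: lowest address holds the most-significant byte.
The bytes are already most-significant first: 0x6477CA41.
0x6477CA41 = 1685572161.

1685572161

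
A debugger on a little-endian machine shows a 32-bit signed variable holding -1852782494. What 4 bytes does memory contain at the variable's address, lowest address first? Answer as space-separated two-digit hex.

Two's complement of -1852782494 in 32 bits: 1852782494 = 0x6E6F379E; invert → 0x9190C861; add 1 → 0x9190C862.
Split into bytes (most-significant first): 91 90 C8 62.
Little-endian stores the least-significant byte at the lowest address.
So at ascending addresses the bytes are 62 C8 90 91.

62 C8 90 91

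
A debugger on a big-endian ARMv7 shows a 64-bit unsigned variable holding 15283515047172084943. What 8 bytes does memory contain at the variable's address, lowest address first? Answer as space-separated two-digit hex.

15283515047172084943 in hexadecimal, padded to 64 bits, is 0xD419F3F5BA0794CF.
Split into bytes (most-significant first): D4 19 F3 F5 BA 07 94 CF.
Big-endian: lowest address holds the most-significant byte.
So the memory order matches the most-significant-first order: D4 19 F3 F5 BA 07 94 CF.

D4 19 F3 F5 BA 07 94 CF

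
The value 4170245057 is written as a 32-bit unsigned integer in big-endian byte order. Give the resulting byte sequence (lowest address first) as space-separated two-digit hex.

F8 90 E3 C1

4170245057 in hexadecimal, padded to 32 bits, is 0xF890E3C1.
Split into bytes (most-significant first): F8 90 E3 C1.
In big-endian order the high byte comes first in memory.
So the memory order matches the most-significant-first order: F8 90 E3 C1.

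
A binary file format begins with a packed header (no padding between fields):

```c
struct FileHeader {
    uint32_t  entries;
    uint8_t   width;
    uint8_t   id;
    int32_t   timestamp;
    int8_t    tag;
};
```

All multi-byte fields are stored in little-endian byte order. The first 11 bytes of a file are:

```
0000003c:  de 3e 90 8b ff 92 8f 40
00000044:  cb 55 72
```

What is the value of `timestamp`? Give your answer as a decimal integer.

`timestamp` follows `entries` (4 B), `width` (1 B), `id` (1 B), so it starts at offset 4 + 1 + 1 = 6 and occupies 4 bytes.
Bytes at offsets 6..9: 8F 40 CB 55.
Little-endian: lowest address holds the least-significant byte.
Reassemble most-significant byte first: 55 CB 40 8F → 0x55CB408F.
0x55CB408F = 1439383695.

1439383695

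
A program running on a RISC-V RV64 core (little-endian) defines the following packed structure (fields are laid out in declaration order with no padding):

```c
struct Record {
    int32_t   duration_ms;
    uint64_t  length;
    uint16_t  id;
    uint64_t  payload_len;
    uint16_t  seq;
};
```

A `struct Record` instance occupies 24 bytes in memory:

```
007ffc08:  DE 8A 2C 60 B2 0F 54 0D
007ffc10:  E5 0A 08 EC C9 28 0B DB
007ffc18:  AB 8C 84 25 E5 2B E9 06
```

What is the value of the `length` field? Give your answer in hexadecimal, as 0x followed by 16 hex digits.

`length` follows `duration_ms` (4 bytes), so it starts at byte offset 4 and occupies 8 bytes.
Bytes at offsets 4..11: B2 0F 54 0D E5 0A 08 EC.
In little-endian order the low byte comes first in memory.
Reassemble most-significant byte first: EC 08 0A E5 0D 54 0F B2 → 0xEC080AE50D540FB2.

0xEC080AE50D540FB2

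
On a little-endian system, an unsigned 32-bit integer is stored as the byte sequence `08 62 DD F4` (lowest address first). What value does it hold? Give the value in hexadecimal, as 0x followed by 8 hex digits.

Little-endian stores the least-significant byte at the lowest address.
Reassemble most-significant byte first: F4 DD 62 08 → 0xF4DD6208.

0xF4DD6208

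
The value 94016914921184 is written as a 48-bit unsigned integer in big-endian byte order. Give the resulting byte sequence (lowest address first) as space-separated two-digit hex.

55 82 04 D1 16 E0

94016914921184 in hexadecimal, padded to 48 bits, is 0x558204D116E0.
Split into bytes (most-significant first): 55 82 04 D1 16 E0.
In big-endian order the high byte comes first in memory.
So the memory order matches the most-significant-first order: 55 82 04 D1 16 E0.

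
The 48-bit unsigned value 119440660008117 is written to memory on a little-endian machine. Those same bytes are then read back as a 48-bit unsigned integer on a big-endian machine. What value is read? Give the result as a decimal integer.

119440660008117 in 48-bit hexadecimal is 0x6CA1721C8CB5.
Stored little-endian, the bytes at ascending addresses are B5 8C 1C 72 A1 6C.
Read back as big-endian, the last byte is least significant, giving 0xB58C1C72A16C.
0xB58C1C72A16C = 199613377323372.

199613377323372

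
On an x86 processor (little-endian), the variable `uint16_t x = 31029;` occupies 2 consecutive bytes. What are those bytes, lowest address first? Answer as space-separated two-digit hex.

31029 in hexadecimal, padded to 16 bits, is 0x7935.
Split into bytes (most-significant first): 79 35.
Little-endian stores the least-significant byte at the lowest address.
So at ascending addresses the bytes are 35 79.

35 79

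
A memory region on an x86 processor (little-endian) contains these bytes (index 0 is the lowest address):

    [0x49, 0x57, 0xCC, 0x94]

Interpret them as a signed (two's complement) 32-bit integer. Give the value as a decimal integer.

Little-endian stores the least-significant byte at the lowest address.
Reassemble most-significant byte first: 94 CC 57 49 → 0x94CC5749.
Top bit is set, so as a signed 32-bit value this is 0x94CC5749 − 2^32 = -1798547639.

-1798547639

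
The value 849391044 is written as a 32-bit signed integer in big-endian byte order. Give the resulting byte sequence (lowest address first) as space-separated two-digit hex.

849391044 in hexadecimal, padded to 32 bits, is 0x32A0ADC4.
Split into bytes (most-significant first): 32 A0 AD C4.
Big-endian stores the most-significant byte at the lowest address.
So the memory order matches the most-significant-first order: 32 A0 AD C4.

32 A0 AD C4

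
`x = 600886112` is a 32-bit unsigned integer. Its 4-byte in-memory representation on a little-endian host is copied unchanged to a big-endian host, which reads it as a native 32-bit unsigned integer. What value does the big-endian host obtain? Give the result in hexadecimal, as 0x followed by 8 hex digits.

600886112 in 32-bit hexadecimal is 0x23D0CB60.
Stored little-endian, the bytes at ascending addresses are 60 CB D0 23.
Read back as big-endian, the last byte is least significant, giving 0x60CBD023.

0x60CBD023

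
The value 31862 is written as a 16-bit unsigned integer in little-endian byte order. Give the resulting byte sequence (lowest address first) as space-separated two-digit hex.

76 7C

31862 in hexadecimal, padded to 16 bits, is 0x7C76.
Split into bytes (most-significant first): 7C 76.
In little-endian order the low byte comes first in memory.
So at ascending addresses the bytes are 76 7C.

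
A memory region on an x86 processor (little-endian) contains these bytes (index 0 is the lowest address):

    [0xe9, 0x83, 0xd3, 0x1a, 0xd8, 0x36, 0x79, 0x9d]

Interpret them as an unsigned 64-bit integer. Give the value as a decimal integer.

Little-endian stores the least-significant byte at the lowest address.
Reassemble most-significant byte first: 9D 79 36 D8 1A D3 83 E9 → 0x9D7936D81AD383E9.
0x9D7936D81AD383E9 = 11347161037927580649.

11347161037927580649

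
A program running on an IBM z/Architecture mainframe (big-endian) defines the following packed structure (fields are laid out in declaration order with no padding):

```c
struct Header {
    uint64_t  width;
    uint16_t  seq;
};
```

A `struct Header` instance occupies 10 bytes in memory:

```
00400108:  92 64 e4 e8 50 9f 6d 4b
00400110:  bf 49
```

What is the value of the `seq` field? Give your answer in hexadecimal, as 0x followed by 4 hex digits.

`seq` follows `width` (8 bytes), so it starts at byte offset 8 and occupies 2 bytes.
Bytes at offsets 8..9: BF 49.
Big-endian: lowest address holds the most-significant byte.
The bytes are already most-significant first: 0xBF49.

0xBF49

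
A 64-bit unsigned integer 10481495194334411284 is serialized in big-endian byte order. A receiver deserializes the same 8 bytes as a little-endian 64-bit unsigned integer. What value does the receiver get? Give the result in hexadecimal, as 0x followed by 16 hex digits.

0x143A448D58C07591

10481495194334411284 in 64-bit hexadecimal is 0x9175C0588D443A14.
Stored big-endian, the bytes at ascending addresses are 91 75 C0 58 8D 44 3A 14.
Read back as little-endian, the first byte is least significant, giving 0x143A448D58C07591.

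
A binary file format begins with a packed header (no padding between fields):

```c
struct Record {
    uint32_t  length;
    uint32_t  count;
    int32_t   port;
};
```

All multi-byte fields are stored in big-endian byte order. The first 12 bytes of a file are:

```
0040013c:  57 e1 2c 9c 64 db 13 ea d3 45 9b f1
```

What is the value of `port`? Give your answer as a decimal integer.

`port` follows `length` (4 B), `count` (4 B), so it starts at offset 4 + 4 = 8 and occupies 4 bytes.
Bytes at offsets 8..11: D3 45 9B F1.
In big-endian order the high byte comes first in memory.
The bytes are already most-significant first: 0xD3459BF1.
Top bit is set, so as a signed 32-bit value this is 0xD3459BF1 − 2^32 = -750412815.

-750412815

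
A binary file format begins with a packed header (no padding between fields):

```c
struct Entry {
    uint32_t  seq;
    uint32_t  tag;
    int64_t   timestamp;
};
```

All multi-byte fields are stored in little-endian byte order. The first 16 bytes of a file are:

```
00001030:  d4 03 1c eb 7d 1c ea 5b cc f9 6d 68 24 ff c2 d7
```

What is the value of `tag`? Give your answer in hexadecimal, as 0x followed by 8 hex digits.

`tag` follows `seq` (4 bytes), so it starts at byte offset 4 and occupies 4 bytes.
Bytes at offsets 4..7: 7D 1C EA 5B.
Little-endian: lowest address holds the least-significant byte.
Reassemble most-significant byte first: 5B EA 1C 7D → 0x5BEA1C7D.

0x5BEA1C7D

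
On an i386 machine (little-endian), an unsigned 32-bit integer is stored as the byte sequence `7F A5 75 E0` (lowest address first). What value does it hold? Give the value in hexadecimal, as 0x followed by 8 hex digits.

Little-endian stores the least-significant byte at the lowest address.
Reassemble most-significant byte first: E0 75 A5 7F → 0xE075A57F.

0xE075A57F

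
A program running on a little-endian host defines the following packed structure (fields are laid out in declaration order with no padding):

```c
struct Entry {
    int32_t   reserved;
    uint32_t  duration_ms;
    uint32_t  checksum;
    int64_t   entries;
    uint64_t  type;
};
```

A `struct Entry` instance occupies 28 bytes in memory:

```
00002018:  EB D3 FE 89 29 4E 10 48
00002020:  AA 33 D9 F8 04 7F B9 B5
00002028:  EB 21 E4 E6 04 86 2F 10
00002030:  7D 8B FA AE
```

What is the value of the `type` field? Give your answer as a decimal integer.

`type` follows `reserved` (4 B), `duration_ms` (4 B), `checksum` (4 B), `entries` (8 B), so it starts at offset 4 + 4 + 4 + 8 = 20 and occupies 8 bytes.
Bytes at offsets 20..27: 04 86 2F 10 7D 8B FA AE.
In little-endian order the low byte comes first in memory.
Reassemble most-significant byte first: AE FA 8B 7D 10 2F 86 04 → 0xAEFA8B7D102F8604.
0xAEFA8B7D102F8604 = 12608543476035847684.

12608543476035847684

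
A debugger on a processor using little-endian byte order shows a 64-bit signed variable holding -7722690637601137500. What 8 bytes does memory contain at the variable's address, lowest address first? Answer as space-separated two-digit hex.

A4 9C 8C 1B C8 7D D3 94

Two's complement of -7722690637601137500 in 64 bits: 7722690637601137500 = 0x6B2C8237E473635C; invert → 0x94D37DC81B8C9CA3; add 1 → 0x94D37DC81B8C9CA4.
Split into bytes (most-significant first): 94 D3 7D C8 1B 8C 9C A4.
In little-endian order the low byte comes first in memory.
So at ascending addresses the bytes are A4 9C 8C 1B C8 7D D3 94.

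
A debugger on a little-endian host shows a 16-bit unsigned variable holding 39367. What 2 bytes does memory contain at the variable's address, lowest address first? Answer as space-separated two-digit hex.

C7 99

39367 in hexadecimal, padded to 16 bits, is 0x99C7.
Split into bytes (most-significant first): 99 C7.
Little-endian stores the least-significant byte at the lowest address.
So at ascending addresses the bytes are C7 99.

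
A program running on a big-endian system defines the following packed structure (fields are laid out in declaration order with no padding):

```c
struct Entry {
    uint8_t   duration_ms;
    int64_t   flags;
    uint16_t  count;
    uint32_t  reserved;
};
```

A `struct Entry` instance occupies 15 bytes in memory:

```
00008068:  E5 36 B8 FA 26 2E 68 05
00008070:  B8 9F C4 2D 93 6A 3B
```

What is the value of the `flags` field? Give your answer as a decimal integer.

3943176515657139640

`flags` follows `duration_ms` (1 byte), so it starts at byte offset 1 and occupies 8 bytes.
Bytes at offsets 1..8: 36 B8 FA 26 2E 68 05 B8.
Big-endian: lowest address holds the most-significant byte.
The bytes are already most-significant first: 0x36B8FA262E6805B8.
0x36B8FA262E6805B8 = 3943176515657139640.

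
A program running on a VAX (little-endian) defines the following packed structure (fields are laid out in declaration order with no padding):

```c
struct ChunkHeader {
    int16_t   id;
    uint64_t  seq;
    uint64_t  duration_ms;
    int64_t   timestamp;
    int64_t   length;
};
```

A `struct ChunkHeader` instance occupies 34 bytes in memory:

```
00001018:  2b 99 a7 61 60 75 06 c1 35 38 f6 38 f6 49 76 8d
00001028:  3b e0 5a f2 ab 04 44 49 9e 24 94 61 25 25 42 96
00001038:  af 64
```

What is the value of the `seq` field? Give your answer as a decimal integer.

4050355673372844455

`seq` follows `id` (2 bytes), so it starts at byte offset 2 and occupies 8 bytes.
Bytes at offsets 2..9: A7 61 60 75 06 C1 35 38.
Little-endian stores the least-significant byte at the lowest address.
Reassemble most-significant byte first: 38 35 C1 06 75 60 61 A7 → 0x3835C106756061A7.
0x3835C106756061A7 = 4050355673372844455.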